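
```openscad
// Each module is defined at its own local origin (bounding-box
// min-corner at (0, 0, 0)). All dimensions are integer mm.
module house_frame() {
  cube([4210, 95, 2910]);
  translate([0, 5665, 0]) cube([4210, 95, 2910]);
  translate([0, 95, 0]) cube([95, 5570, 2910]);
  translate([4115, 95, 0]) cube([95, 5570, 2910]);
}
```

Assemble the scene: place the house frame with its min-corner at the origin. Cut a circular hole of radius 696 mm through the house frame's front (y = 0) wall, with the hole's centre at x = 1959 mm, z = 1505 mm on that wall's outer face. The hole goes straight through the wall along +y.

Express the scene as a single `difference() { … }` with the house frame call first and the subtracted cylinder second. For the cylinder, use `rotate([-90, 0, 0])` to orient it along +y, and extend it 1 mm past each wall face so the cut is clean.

difference() {
  house_frame();
  translate([1959, -1, 1505]) rotate([-90, 0, 0]) cylinder(h = 97, r = 696);
}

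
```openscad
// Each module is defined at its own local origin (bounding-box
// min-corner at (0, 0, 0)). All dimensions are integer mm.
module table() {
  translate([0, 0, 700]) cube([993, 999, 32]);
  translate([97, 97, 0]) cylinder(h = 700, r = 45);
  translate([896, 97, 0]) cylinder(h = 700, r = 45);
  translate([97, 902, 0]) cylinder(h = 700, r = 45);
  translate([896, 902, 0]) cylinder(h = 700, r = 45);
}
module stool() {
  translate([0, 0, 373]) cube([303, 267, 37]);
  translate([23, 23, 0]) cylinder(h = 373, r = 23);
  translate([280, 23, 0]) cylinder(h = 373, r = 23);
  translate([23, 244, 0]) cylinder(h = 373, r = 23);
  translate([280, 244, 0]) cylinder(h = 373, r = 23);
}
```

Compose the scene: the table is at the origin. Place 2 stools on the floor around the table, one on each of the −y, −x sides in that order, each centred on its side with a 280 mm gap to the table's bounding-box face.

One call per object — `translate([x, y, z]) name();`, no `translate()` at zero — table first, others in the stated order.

table();
translate([345, -547, 0]) stool();
translate([-583, 366, 0]) stool();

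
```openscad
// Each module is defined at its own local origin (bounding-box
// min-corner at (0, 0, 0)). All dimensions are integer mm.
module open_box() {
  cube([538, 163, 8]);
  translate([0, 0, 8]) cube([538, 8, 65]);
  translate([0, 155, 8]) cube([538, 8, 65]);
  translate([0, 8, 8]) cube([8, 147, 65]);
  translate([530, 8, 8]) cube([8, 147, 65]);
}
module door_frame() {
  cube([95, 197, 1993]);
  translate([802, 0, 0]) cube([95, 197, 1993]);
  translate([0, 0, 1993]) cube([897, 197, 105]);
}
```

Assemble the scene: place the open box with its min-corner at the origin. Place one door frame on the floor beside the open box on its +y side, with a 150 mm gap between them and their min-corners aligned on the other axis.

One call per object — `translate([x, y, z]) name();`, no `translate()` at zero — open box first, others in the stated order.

open_box();
translate([0, 313, 0]) door_frame();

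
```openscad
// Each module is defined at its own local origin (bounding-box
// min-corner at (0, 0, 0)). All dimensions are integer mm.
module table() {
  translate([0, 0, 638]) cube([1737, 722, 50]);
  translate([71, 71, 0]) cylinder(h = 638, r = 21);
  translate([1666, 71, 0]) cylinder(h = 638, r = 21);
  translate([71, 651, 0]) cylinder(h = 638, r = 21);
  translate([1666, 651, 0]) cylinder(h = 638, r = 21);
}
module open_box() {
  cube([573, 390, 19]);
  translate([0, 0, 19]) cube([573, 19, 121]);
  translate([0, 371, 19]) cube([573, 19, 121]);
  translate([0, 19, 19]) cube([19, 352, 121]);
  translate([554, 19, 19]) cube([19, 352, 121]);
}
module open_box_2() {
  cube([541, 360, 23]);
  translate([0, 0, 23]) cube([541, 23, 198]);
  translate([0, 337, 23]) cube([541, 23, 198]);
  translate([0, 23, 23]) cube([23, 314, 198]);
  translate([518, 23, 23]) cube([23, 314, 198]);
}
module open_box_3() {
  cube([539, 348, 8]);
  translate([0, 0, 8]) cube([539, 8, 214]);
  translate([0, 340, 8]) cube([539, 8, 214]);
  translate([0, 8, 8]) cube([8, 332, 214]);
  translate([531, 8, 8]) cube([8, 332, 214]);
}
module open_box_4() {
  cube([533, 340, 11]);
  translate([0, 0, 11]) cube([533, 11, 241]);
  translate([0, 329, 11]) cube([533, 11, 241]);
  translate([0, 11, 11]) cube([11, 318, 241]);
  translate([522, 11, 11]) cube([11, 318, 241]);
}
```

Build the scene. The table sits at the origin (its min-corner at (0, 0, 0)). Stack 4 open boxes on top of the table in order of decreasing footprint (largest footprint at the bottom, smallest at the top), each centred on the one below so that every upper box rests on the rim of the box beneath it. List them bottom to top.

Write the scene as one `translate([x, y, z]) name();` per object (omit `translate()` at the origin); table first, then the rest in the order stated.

table();
translate([582, 166, 688]) open_box();
translate([598, 181, 828]) open_box_2();
translate([599, 187, 1049]) open_box_3();
translate([602, 191, 1271]) open_box_4();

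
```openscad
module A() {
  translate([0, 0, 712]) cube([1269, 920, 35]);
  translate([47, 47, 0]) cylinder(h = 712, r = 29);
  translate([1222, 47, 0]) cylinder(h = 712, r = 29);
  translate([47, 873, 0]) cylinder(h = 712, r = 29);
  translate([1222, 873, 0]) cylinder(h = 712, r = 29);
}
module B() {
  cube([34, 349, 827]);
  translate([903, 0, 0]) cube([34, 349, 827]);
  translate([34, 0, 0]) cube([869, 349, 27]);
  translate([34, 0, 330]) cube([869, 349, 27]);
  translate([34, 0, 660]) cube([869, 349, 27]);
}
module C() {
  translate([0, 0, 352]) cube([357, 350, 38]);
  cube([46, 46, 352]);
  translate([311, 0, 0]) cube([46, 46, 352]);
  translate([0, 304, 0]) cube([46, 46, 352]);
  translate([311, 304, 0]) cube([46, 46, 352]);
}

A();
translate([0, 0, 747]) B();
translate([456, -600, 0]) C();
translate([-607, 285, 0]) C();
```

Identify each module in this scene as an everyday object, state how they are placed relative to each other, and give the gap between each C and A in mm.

Each stool's nearest face is 250 mm from the table's bounding box.

A is a table. B is a bookshelf. C is a stool. The bookshelf is on top of the table. Two stools sit around the table at the −y, −x sides. The gap between each stool and the table is 250 mm.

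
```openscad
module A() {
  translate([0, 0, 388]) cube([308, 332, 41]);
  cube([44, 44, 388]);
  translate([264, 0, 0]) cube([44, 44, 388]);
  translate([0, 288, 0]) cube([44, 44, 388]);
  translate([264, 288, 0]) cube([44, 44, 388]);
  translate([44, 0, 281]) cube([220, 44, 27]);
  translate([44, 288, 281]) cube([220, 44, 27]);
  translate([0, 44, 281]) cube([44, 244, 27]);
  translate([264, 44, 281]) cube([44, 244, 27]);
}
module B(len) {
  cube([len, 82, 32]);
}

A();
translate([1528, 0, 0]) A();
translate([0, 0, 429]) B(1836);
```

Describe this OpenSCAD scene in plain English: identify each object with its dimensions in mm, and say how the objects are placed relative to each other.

A is a four-legged stool. The seat is a 308×332×41 mm slab whose top surface is at z = 429 mm; four square legs, each 44×44 mm in cross-section, run from the floor (z = 0) to the underside of the seat, each flush with a corner of the seat. Four stretchers, 44 mm wide and 27 mm tall, connect adjacent legs with their undersides at z = 281 mm, each running between the inner faces of the legs it joins and aligned with the legs' outer faces on the other axis.

B is a rectangular beam 1836 mm long (x), 82 mm deep (y), 32 mm thick (z).

The beam spans the tops of two stools placed 1220 mm apart, resting at z = 429 mm.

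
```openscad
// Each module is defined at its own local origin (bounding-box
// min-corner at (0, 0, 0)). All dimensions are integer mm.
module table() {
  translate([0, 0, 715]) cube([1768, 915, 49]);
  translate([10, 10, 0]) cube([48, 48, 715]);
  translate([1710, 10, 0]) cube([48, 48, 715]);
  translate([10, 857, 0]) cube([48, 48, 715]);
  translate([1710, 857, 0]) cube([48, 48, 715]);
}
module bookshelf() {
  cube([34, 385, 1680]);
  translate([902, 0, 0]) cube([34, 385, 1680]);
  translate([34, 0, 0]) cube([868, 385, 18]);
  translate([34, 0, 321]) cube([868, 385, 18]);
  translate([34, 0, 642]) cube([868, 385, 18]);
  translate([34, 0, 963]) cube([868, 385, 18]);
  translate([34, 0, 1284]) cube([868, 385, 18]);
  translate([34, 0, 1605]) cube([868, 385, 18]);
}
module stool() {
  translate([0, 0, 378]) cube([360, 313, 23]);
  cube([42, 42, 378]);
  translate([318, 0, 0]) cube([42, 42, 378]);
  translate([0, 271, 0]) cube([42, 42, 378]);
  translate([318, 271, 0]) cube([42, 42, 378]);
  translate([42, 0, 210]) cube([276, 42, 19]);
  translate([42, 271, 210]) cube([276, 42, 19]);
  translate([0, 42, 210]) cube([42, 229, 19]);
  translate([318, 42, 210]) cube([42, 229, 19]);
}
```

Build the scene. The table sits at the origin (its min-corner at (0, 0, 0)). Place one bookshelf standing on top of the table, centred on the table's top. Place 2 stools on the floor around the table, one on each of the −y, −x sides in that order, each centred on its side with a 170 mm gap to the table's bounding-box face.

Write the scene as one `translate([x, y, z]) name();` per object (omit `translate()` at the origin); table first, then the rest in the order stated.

table();
translate([416, 265, 764]) bookshelf();
translate([704, -483, 0]) stool();
translate([-530, 301, 0]) stool();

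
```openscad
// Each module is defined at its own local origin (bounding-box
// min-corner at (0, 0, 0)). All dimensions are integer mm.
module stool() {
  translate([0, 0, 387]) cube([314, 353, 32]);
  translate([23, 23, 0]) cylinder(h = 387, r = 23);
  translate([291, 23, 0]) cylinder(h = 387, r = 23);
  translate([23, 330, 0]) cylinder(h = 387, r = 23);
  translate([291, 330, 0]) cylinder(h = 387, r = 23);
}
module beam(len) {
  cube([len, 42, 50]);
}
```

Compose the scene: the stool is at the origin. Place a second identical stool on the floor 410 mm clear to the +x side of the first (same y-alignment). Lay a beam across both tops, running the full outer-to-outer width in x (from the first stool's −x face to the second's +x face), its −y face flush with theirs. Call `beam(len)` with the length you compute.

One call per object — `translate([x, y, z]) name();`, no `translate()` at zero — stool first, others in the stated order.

stool();
translate([724, 0, 0]) stool();
translate([0, 0, 419]) beam(1038);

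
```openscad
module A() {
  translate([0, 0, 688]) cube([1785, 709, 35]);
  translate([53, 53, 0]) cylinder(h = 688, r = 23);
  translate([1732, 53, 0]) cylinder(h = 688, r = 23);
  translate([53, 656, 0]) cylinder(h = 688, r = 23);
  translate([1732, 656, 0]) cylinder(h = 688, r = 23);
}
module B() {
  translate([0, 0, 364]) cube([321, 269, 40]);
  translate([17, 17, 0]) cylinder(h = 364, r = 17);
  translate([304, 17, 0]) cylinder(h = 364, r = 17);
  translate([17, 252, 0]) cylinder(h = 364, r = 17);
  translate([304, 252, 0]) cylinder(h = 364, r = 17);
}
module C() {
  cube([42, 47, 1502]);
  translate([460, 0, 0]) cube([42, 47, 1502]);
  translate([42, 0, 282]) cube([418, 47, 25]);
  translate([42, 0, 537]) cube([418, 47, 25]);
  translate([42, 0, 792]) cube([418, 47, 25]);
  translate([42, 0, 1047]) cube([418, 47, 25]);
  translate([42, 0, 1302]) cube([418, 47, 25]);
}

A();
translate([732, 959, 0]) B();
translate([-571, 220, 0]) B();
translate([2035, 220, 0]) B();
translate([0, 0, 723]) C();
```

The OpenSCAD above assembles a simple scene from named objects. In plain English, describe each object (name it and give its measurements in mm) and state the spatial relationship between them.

A is a table with a 1785×709 mm rectangular top, 35 mm thick, top surface at z = 723 mm, supported by four round legs of 46 mm diameter, each leg's bounding box inset 30 mm from the nearest pair of top edges, running from the floor.

B is a four-legged stool. The seat is a 321×269×40 mm slab whose top surface is at z = 404 mm; four round legs, each 34 mm in diameter, run from the floor (z = 0) to the underside of the seat, each leg's axis is inset half a diameter from the nearest pair of seat edges (so the leg's bounding box is flush with the corner).

C is a wooden ladder with two side rails of 42×47 mm section and 1502 mm height, set 502 mm apart overall. Between them run 5 rectangular rungs (47 mm deep, 25 mm thick), front faces flush with the rails' −y face. The bottom of the first rung is 282 mm above the floor and each subsequent rung is 255 mm higher than the one below.

Three stools sit around the table at the +y, −x, +x sides. The ladder is on top of the table.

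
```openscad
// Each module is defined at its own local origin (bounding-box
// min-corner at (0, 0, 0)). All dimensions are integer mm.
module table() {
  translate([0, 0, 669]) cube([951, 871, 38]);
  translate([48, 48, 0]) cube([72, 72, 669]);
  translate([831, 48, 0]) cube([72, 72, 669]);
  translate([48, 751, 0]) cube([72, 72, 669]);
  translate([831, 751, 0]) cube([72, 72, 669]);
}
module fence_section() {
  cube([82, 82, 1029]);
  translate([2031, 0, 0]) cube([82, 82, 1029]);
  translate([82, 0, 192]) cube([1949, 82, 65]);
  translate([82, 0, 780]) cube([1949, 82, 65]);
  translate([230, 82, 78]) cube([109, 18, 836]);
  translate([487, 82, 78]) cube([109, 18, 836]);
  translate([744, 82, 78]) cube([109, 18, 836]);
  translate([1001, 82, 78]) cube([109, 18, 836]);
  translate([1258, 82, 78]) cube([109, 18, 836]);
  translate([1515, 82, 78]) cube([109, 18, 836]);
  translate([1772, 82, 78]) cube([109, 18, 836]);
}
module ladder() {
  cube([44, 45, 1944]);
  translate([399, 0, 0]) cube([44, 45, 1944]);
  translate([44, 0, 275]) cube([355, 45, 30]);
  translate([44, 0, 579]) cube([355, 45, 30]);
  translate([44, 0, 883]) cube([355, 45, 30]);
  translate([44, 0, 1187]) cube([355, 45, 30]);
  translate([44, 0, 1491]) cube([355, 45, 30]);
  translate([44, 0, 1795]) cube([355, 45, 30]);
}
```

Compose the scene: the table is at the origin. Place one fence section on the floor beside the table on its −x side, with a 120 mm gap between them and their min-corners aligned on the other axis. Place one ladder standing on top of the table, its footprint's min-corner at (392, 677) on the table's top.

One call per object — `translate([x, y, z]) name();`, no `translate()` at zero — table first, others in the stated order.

table();
translate([-2233, 0, 0]) fence_section();
translate([392, 677, 707]) ladder();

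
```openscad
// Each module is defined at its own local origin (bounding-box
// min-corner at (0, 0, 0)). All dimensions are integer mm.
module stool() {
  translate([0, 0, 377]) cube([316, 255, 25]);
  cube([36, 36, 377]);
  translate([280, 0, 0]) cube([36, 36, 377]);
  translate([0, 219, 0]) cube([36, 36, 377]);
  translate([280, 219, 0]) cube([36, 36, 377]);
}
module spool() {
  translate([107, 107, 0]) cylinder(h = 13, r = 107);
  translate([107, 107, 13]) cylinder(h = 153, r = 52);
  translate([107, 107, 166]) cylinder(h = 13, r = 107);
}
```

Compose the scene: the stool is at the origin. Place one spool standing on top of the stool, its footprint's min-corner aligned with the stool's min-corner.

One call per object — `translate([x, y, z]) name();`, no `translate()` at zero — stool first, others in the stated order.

stool();
translate([0, 0, 402]) spool();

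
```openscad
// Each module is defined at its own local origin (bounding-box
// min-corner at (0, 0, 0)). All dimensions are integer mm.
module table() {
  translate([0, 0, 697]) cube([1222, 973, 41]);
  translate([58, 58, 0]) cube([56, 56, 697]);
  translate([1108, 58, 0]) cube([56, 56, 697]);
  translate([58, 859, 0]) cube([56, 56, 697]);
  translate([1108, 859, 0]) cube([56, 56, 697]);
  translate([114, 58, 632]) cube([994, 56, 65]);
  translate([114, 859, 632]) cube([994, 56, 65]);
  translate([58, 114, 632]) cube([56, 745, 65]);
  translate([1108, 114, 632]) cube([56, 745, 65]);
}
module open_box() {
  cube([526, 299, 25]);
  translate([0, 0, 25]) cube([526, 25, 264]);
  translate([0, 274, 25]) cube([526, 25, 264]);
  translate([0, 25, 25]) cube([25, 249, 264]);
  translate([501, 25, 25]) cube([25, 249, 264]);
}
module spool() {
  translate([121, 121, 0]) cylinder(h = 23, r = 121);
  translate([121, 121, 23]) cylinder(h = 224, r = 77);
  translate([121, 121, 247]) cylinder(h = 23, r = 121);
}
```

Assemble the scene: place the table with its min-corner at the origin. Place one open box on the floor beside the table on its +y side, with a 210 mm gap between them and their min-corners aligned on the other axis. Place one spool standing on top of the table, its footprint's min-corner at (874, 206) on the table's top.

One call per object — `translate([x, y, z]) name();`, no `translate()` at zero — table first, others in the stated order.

table();
translate([0, 1183, 0]) open_box();
translate([874, 206, 738]) spool();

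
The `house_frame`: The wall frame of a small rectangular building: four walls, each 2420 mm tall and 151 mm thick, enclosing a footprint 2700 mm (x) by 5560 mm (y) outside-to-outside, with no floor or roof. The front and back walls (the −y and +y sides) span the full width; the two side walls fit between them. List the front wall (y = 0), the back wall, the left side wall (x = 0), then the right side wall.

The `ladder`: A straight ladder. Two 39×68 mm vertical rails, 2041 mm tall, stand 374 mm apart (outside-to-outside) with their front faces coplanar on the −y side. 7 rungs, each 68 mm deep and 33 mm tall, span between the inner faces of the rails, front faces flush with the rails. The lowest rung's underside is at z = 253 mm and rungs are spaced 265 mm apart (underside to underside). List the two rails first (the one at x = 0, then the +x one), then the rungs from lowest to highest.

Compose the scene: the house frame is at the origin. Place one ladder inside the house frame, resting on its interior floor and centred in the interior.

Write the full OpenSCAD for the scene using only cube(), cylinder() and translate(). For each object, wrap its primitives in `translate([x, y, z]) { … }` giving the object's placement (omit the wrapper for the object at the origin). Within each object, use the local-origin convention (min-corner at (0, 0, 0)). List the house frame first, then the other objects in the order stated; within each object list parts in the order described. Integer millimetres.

cube([2700, 151, 2420]);
translate([0, 5409, 0]) cube([2700, 151, 2420]);
translate([0, 151, 0]) cube([151, 5258, 2420]);
translate([2549, 151, 0]) cube([151, 5258, 2420]);
translate([1163, 2746, 0]) {
  cube([39, 68, 2041]);
  translate([335, 0, 0]) cube([39, 68, 2041]);
  translate([39, 0, 253]) cube([296, 68, 33]);
  translate([39, 0, 518]) cube([296, 68, 33]);
  translate([39, 0, 783]) cube([296, 68, 33]);
  translate([39, 0, 1048]) cube([296, 68, 33]);
  translate([39, 0, 1313]) cube([296, 68, 33]);
  translate([39, 0, 1578]) cube([296, 68, 33]);
  translate([39, 0, 1843]) cube([296, 68, 33]);
}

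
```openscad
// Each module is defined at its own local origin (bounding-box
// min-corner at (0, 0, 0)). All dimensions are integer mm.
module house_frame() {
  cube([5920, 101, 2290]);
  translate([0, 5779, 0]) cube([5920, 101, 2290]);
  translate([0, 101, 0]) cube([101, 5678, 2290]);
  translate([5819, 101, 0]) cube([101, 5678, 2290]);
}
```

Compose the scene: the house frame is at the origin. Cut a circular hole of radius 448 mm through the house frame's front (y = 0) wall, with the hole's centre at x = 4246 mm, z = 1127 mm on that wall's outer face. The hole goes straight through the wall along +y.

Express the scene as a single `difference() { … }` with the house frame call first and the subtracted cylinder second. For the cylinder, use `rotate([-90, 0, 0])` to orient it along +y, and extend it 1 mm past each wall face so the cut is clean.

difference() {
  house_frame();
  translate([4246, -1, 1127]) rotate([-90, 0, 0]) cylinder(h = 103, r = 448);
}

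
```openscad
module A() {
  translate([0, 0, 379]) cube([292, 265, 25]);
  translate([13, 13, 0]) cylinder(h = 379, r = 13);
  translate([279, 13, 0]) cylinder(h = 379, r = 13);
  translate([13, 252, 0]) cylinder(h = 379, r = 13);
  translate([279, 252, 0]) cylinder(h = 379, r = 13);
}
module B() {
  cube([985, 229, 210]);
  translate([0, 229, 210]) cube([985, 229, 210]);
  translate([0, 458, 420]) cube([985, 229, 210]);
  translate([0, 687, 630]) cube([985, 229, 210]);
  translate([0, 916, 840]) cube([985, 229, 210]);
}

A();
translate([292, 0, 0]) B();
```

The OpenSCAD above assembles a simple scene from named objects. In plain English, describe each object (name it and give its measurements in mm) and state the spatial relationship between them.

A is a four-legged stool. The seat is a 292×265×25 mm slab whose top surface is at z = 404 mm; four round legs, each 26 mm in diameter, run from the floor (z = 0) to the underside of the seat, each leg's axis is inset half a diameter from the nearest pair of seat edges (so the leg's bounding box is flush with the corner).

B is a straight staircase of 5 solid steps. Each step is 985 mm wide (x), 229 mm deep (y, the going) and 210 mm tall (the rise). The first step rests on the floor; each subsequent step sits one going further in +y and one rise higher in +z, directly behind and above the previous step with no overlap.

The staircase is against the stool's +x side, with their −y faces flush.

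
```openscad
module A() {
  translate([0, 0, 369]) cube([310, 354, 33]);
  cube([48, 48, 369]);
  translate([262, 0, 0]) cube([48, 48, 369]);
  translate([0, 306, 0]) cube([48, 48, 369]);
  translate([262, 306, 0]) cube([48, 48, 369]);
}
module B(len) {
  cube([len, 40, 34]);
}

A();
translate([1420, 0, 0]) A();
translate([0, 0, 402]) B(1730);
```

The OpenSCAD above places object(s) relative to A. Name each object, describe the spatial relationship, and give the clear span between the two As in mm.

A is a stool. B is a beam. A beam spans the tops of two stools. The clear span between the two stools is 1110 mm.

Second stool starts at x = 1420; first ends at x = 310; clear span = 1420 − 310 = 1110 mm.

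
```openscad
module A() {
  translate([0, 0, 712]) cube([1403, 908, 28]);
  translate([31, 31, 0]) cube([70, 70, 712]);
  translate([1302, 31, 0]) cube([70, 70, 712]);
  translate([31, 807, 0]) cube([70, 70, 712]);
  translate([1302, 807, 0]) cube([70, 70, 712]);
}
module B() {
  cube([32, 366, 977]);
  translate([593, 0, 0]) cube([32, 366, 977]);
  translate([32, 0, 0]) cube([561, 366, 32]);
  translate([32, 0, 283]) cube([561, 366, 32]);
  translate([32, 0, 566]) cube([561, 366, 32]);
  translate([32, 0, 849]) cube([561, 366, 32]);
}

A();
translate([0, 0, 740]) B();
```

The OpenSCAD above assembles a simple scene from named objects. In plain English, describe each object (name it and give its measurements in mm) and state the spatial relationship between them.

A is a rectangular dining table. The top is 1403×908×28 mm with its upper surface at z = 740 mm. It stands on four 70×70 mm square legs, each inset 31 mm from the nearest pair of top edges, running from the floor to the underside of the top.

B is a bookshelf 625 mm wide overall, 366 mm deep and 977 mm tall. The two sides are 32 mm thick vertical panels. 4 horizontal shelves of 32 mm thickness span between the inner faces of the sides; the lowest shelf sits on the floor and shelves are stacked with a clear vertical gap of 251 mm between each pair.

The bookshelf is on top of the table.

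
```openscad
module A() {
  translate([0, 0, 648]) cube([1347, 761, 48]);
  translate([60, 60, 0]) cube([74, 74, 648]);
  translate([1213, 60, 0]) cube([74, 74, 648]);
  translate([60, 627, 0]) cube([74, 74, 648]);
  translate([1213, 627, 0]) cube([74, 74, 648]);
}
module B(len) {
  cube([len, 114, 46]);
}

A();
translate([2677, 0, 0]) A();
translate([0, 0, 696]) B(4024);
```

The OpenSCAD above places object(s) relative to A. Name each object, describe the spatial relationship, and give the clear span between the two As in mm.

A is a table. B is a beam. A beam spans the tops of two tables. The clear span between the two tables is 1330 mm.

Second table starts at x = 2677; first ends at x = 1347; clear span = 2677 − 1347 = 1330 mm.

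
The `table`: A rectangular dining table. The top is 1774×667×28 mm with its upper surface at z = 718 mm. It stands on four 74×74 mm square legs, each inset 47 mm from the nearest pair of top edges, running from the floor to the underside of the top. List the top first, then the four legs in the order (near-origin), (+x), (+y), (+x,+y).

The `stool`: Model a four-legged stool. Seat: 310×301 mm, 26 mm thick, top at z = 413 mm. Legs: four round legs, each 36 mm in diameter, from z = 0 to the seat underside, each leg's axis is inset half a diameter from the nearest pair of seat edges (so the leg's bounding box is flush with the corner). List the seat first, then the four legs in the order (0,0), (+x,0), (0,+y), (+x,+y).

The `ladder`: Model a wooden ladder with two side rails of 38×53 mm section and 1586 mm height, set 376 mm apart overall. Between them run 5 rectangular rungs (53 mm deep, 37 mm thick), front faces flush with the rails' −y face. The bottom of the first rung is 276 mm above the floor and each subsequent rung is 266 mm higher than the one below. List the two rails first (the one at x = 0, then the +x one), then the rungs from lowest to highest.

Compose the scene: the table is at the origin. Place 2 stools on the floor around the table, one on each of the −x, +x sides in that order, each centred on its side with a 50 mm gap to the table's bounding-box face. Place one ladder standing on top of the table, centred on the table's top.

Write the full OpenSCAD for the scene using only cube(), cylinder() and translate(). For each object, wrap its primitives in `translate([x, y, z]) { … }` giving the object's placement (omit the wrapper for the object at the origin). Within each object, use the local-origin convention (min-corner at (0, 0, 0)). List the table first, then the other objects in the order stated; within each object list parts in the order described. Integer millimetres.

translate([0, 0, 690]) cube([1774, 667, 28]);
translate([47, 47, 0]) cube([74, 74, 690]);
translate([1653, 47, 0]) cube([74, 74, 690]);
translate([47, 546, 0]) cube([74, 74, 690]);
translate([1653, 546, 0]) cube([74, 74, 690]);
translate([-360, 183, 0]) {
  translate([0, 0, 387]) cube([310, 301, 26]);
  translate([18, 18, 0]) cylinder(h = 387, r = 18);
  translate([292, 18, 0]) cylinder(h = 387, r = 18);
  translate([18, 283, 0]) cylinder(h = 387, r = 18);
  translate([292, 283, 0]) cylinder(h = 387, r = 18);
}
translate([1824, 183, 0]) {
  translate([0, 0, 387]) cube([310, 301, 26]);
  translate([18, 18, 0]) cylinder(h = 387, r = 18);
  translate([292, 18, 0]) cylinder(h = 387, r = 18);
  translate([18, 283, 0]) cylinder(h = 387, r = 18);
  translate([292, 283, 0]) cylinder(h = 387, r = 18);
}
translate([699, 307, 718]) {
  cube([38, 53, 1586]);
  translate([338, 0, 0]) cube([38, 53, 1586]);
  translate([38, 0, 276]) cube([300, 53, 37]);
  translate([38, 0, 542]) cube([300, 53, 37]);
  translate([38, 0, 808]) cube([300, 53, 37]);
  translate([38, 0, 1074]) cube([300, 53, 37]);
  translate([38, 0, 1340]) cube([300, 53, 37]);
}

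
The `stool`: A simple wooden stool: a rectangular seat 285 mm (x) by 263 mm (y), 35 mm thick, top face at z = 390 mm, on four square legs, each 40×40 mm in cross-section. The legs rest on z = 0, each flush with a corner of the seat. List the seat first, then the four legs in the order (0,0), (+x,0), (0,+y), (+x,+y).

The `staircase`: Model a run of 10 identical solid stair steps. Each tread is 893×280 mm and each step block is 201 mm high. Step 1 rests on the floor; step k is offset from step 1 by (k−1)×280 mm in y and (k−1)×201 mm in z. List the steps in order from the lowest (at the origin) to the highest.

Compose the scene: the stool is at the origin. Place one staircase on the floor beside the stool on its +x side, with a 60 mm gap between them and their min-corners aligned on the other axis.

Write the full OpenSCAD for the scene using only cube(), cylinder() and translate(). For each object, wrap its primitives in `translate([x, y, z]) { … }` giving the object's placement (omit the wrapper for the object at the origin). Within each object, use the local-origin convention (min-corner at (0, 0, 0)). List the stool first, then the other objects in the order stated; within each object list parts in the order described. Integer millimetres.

translate([0, 0, 355]) cube([285, 263, 35]);
cube([40, 40, 355]);
translate([245, 0, 0]) cube([40, 40, 355]);
translate([0, 223, 0]) cube([40, 40, 355]);
translate([245, 223, 0]) cube([40, 40, 355]);
translate([345, 0, 0]) {
  cube([893, 280, 201]);
  translate([0, 280, 201]) cube([893, 280, 201]);
  translate([0, 560, 402]) cube([893, 280, 201]);
  translate([0, 840, 603]) cube([893, 280, 201]);
  translate([0, 1120, 804]) cube([893, 280, 201]);
  translate([0, 1400, 1005]) cube([893, 280, 201]);
  translate([0, 1680, 1206]) cube([893, 280, 201]);
  translate([0, 1960, 1407]) cube([893, 280, 201]);
  translate([0, 2240, 1608]) cube([893, 280, 201]);
  translate([0, 2520, 1809]) cube([893, 280, 201]);
}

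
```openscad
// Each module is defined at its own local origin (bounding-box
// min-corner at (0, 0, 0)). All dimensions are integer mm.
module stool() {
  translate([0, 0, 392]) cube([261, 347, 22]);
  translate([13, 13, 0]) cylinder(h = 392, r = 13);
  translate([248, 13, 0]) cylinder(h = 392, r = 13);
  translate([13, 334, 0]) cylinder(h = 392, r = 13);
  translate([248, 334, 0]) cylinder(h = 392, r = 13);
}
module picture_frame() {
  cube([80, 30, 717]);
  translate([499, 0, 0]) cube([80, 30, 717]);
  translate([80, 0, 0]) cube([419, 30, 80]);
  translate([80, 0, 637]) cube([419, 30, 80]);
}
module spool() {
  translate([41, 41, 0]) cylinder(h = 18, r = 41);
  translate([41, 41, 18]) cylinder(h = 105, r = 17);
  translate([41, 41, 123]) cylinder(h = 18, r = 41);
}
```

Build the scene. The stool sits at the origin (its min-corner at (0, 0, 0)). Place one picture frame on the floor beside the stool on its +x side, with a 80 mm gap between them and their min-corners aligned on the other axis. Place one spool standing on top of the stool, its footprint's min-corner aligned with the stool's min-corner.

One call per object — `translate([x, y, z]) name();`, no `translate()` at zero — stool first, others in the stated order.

stool();
translate([341, 0, 0]) picture_frame();
translate([0, 0, 414]) spool();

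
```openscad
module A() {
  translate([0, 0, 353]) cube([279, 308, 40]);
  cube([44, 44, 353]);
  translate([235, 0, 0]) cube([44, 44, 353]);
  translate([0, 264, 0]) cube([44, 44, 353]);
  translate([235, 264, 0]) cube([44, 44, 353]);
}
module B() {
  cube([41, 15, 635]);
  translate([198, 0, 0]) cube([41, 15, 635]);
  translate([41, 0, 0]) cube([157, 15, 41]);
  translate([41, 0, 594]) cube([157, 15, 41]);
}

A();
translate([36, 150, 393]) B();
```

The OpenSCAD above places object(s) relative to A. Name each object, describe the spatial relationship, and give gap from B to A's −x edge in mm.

The picture frame's min-x is at 36; the stool's min-x is 0; gap = 36 mm.

A is a stool. B is a picture frame. The picture frame is on top of the stool. The gap from the picture frame to the stool's −x edge is 36 mm.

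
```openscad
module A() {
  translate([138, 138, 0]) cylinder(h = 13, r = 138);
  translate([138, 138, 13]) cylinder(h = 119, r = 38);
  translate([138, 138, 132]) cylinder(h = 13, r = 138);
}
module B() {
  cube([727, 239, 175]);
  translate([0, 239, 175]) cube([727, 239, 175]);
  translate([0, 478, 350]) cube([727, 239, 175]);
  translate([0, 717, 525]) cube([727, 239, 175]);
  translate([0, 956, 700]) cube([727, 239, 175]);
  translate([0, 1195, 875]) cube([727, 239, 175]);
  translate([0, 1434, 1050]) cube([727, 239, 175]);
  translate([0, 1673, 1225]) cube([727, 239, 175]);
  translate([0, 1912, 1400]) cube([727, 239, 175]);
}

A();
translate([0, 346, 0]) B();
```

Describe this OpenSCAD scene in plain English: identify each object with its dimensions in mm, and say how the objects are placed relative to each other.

A is a spool: two coaxial disc flanges of radius 138 mm and thickness 13 mm, joined by a core cylinder of radius 38 mm and height 119 mm. The lower flange rests on z = 0 and the three cylinders share a vertical axis.

B is a straight staircase of 9 solid steps. Each step is 727 mm wide (x), 239 mm deep (y, the going) and 175 mm tall (the rise). The first step rests on the floor; each subsequent step sits one going further in +y and one rise higher in +z, directly behind and above the previous step with no overlap.

The staircase is on the floor beside the spool on its +y side.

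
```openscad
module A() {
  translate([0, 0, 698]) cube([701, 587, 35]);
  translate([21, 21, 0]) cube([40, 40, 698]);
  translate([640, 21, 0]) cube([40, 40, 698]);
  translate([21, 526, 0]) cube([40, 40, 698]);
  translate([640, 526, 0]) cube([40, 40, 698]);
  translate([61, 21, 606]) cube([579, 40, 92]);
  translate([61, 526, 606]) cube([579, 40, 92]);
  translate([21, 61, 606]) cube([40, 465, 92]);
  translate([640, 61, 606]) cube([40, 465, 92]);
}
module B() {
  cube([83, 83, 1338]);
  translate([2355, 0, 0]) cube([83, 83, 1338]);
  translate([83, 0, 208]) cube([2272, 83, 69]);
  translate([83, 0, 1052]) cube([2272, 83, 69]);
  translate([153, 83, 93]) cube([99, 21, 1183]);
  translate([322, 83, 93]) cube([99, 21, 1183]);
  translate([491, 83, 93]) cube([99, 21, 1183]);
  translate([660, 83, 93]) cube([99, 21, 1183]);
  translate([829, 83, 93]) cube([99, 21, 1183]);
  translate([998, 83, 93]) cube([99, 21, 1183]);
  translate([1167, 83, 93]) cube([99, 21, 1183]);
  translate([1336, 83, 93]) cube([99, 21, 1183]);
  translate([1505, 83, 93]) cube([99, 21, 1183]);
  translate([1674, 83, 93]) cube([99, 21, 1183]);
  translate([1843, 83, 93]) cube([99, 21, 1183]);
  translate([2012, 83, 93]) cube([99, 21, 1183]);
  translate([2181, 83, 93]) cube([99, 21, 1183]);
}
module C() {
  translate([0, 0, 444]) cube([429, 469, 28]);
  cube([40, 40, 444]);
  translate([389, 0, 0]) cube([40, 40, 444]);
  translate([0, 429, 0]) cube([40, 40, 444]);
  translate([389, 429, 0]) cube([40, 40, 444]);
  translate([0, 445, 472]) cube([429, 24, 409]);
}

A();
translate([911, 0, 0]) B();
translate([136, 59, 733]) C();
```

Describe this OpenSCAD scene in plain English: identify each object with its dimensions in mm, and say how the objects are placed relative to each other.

A is a rectangular dining table. The top is 701×587×35 mm with its upper surface at z = 733 mm. It stands on four 40×40 mm square legs, each inset 21 mm from the nearest pair of top edges, running from the floor to the underside of the top. Four apron rails, 40 mm thick and 92 mm tall, run between adjacent legs with their top edges flush with the underside of the top and their outer faces flush with the legs' outer faces.

B is a fence section. Two 83×83 mm posts, 1338 mm tall, stand on the floor with a clear span of 2272 mm between their inner faces. Two horizontal rails of 83×69 mm section span the gap between the posts with their undersides at z = 208 mm and z = 1052 mm, flush with the posts' −y face. 13 pickets, each 99 mm wide, 21 mm thick and 1183 mm tall, are fixed to the +y face of the rails with their bottoms at z = 93 mm, evenly spaced across the span with equal gaps (rounded down to the nearest mm) at the −x end and between each pair — any rounding remainder accumulates at the +x end.

C is a chair. The seat is a 429×469×28 mm slab with its top at z = 472 mm, on four 40×40 mm corner legs (flush with the seat edges, standing on z = 0). A flat backrest 24 mm thick, 409 mm tall, spans the full seat width and rises from the seat top along its +y edge, rear face flush with the rear of the seat.

The fence section is on the floor beside the table on its +x side. The chair is on top of the table, centred.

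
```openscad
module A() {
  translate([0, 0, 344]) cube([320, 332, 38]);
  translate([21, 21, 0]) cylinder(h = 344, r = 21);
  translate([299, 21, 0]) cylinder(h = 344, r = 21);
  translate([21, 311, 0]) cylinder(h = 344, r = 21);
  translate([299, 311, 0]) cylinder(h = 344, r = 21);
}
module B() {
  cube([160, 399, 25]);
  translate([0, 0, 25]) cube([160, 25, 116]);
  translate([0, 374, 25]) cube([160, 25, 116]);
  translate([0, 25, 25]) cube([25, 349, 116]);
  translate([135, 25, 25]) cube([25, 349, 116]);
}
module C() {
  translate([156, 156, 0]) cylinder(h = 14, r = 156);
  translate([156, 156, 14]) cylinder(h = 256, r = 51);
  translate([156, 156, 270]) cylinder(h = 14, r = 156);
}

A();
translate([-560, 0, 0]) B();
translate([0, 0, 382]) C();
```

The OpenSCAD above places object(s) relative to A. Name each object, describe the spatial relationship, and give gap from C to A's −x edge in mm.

The spool's min-x is at 0; the stool's min-x is 0; gap = 0 mm.

A is a stool. B is an open box. C is a spool. The open box is on the floor beside the stool on its −x side. The spool is on top of the stool. The gap from the spool to the stool's −x edge is 0 mm.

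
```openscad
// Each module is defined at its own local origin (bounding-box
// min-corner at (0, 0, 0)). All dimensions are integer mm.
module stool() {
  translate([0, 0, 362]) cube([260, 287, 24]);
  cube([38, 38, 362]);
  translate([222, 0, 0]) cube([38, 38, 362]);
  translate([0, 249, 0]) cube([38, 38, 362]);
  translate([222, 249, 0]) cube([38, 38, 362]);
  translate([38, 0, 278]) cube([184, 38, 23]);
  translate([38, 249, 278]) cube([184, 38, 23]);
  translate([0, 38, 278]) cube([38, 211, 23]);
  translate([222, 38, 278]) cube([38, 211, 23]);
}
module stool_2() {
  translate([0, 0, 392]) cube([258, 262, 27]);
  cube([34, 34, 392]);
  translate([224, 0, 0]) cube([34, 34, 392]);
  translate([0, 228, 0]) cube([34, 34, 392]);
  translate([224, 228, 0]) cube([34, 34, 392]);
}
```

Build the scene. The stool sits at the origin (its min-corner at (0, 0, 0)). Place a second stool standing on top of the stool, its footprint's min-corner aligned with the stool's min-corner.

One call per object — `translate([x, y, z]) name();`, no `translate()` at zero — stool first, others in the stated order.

stool();
translate([0, 0, 386]) stool_2();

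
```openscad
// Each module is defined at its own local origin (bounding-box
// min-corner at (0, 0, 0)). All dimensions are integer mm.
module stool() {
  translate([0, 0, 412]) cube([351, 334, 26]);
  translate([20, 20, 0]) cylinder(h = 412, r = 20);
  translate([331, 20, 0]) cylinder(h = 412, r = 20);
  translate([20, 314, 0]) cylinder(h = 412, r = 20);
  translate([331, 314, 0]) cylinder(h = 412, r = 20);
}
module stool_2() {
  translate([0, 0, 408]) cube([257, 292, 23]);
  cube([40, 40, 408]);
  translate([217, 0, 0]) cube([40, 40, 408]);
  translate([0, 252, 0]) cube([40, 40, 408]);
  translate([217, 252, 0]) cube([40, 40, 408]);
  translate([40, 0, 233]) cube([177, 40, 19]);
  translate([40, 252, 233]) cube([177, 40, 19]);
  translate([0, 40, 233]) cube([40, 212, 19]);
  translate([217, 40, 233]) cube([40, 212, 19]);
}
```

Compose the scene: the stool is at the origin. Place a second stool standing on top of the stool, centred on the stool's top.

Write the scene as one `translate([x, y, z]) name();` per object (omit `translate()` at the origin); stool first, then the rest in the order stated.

stool();
translate([47, 21, 438]) stool_2();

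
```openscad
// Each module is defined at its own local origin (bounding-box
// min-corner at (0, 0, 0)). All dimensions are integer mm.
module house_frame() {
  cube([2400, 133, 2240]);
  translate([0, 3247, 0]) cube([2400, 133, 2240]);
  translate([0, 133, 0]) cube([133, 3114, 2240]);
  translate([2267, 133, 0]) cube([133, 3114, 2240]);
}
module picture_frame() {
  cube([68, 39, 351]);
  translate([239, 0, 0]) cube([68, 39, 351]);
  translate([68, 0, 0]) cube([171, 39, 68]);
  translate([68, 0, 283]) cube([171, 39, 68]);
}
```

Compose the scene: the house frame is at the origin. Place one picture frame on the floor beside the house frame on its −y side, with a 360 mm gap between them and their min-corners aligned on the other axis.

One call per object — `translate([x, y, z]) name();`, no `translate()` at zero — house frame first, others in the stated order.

house_frame();
translate([0, -399, 0]) picture_frame();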